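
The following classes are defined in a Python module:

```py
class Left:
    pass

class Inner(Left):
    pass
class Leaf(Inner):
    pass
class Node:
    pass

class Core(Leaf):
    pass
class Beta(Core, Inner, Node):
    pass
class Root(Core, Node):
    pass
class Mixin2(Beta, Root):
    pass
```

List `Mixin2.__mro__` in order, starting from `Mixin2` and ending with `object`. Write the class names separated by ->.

Mixin2 -> Beta -> Root -> Core -> Leaf -> Inner -> Left -> Node -> object

L[Mixin2] = Mixin2 + merge(L[Beta], L[Root], [Beta Root])
  take Beta:  [Beta Core Leaf Inner Left Node object] + [Root Core Leaf Inner Left Node object] + [Beta Root]
  take Root:  [Core Leaf Inner Left Node object] + [Root Core Leaf Inner Left Node object] + [Root]
  take Core:  [Core Leaf Inner Left Node object] + [Core Leaf Inner Left Node object]
  take Leaf:  [Leaf Inner Left Node object] + [Leaf Inner Left Node object]
  take Inner:  [Inner Left Node object] + [Inner Left Node object]
  take Left:  [Left Node object] + [Left Node object]
  take Node:  [Node object] + [Node object]
  take object:  [object] + [object]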